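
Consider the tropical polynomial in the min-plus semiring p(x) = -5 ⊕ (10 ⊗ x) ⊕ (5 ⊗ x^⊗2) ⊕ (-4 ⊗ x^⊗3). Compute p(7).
p(7) = -5

A tropical monomial a ⊗ x^⊗i evaluates to a + i · x. Evaluating each term at x = 7:
  Term 0 contributes -5 + 0 · 7 = -5
  Term 1 contributes 10 + 1 · 7 = 17
  Term 2 contributes 5 + 2 · 7 = 19
  Term 3 contributes -4 + 3 · 7 = 17
p(7) = ⊕ of these = min[-5, 17, 19, 17] = -5.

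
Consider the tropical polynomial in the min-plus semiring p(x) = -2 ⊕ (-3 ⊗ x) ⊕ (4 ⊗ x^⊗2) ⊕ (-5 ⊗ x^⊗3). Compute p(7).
p(7) = -2

A tropical monomial a ⊗ x^⊗i evaluates to a + i · x. Evaluating each term at x = 7:
  Term 0 contributes -2 + 0 · 7 = -2
  Term 1 contributes -3 + 1 · 7 = 4
  Term 2 contributes 4 + 2 · 7 = 18
  Term 3 contributes -5 + 3 · 7 = 16
p(7) = ⊕ of these = min[-2, 4, 18, 16] = -2.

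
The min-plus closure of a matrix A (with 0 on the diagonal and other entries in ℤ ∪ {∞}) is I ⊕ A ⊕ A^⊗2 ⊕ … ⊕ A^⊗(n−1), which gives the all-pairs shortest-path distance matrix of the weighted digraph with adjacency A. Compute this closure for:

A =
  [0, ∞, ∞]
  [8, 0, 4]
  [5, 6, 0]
Closure =
  [0, ∞, ∞]
  [8, 0, 4]
  [5, 6, 0]

This is the Floyd-Warshall all-pairs shortest-path computation. For each intermediate vertex k = 0, 1, …, 2, update dist[i][j] ← min(dist[i][j], dist[i][k] + dist[k][j]). The final matrix gives, for each (i, j), the minimum total weight of any directed path from i to j (possibly empty when i = j).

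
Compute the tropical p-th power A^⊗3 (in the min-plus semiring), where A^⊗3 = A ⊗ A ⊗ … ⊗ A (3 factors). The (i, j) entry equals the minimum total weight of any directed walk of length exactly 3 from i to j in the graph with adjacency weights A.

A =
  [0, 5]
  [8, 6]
A^⊗3 =
  [0, 5]
  [8, 13]

Each entry (A^⊗3)_ij equals the minimum over all length-3 walks i = v_0 → v_1 → … → v_3 = j of Σ_t A[v_t][v_{t+1}]. For example, for (i, j) = (0, 1) we minimise over 4 possible intermediate vertex sequences; the minimum is 5, attained along the walk 0 → 0 → 0 → 1.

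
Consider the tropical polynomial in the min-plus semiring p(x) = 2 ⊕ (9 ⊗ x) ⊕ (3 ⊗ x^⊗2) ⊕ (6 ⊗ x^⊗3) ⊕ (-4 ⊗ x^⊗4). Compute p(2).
p(2) = 2

A tropical monomial a ⊗ x^⊗i evaluates to a + i · x. Evaluating each term at x = 2:
  Term 0 contributes 2 + 0 · 2 = 2
  Term 1 contributes 9 + 1 · 2 = 11
  Term 2 contributes 3 + 2 · 2 = 7
  Term 3 contributes 6 + 3 · 2 = 12
  Term 4 contributes -4 + 4 · 2 = 4
p(2) = ⊕ of these = min[2, 11, 7, 12, 4] = 2.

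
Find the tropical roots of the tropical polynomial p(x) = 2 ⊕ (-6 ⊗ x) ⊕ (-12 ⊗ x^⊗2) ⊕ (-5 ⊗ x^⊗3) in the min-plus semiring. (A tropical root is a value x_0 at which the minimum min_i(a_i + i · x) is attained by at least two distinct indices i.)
Roots: {-7, 6, 8}

Each tropical root is a break point of the lower envelope of the lines y = a_i + i · x (there are 4 lines, with slopes 0, 1, ..., 3). Only the lines that attain the minimum somewhere contribute to roots; other lines are dominated. Here the surviving (envelope) indices are i = 3, i = 2, i = 1, i = 0.
Intersections between consecutive envelope lines give the roots: for adjacent envelope indices i < j the intersection is x = (a_i − a_j) / (j − i). Reading off the sorted break points: {-7, 6, 8}.
Verification: at each break x_0, at least two indices attain the minimum of min_i(a_i + i · x_0).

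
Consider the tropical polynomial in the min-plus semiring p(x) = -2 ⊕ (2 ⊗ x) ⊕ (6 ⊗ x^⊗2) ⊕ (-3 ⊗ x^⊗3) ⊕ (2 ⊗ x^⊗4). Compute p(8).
p(8) = -2

A tropical monomial a ⊗ x^⊗i evaluates to a + i · x. Evaluating each term at x = 8:
  Term 0 contributes -2 + 0 · 8 = -2
  Term 1 contributes 2 + 1 · 8 = 10
  Term 2 contributes 6 + 2 · 8 = 22
  Term 3 contributes -3 + 3 · 8 = 21
  Term 4 contributes 2 + 4 · 8 = 34
p(8) = ⊕ of these = min[-2, 10, 22, 21, 34] = -2.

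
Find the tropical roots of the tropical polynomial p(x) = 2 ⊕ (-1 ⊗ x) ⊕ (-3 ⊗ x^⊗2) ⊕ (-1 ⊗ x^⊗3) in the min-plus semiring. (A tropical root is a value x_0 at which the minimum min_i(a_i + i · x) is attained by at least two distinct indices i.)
Roots: {-2, 2, 3}

Each tropical root is a break point of the lower envelope of the lines y = a_i + i · x (there are 4 lines, with slopes 0, 1, ..., 3). Only the lines that attain the minimum somewhere contribute to roots; other lines are dominated. Here the surviving (envelope) indices are i = 3, i = 2, i = 1, i = 0.
Intersections between consecutive envelope lines give the roots: for adjacent envelope indices i < j the intersection is x = (a_i − a_j) / (j − i). Reading off the sorted break points: {-2, 2, 3}.
Verification: at each break x_0, at least two indices attain the minimum of min_i(a_i + i · x_0).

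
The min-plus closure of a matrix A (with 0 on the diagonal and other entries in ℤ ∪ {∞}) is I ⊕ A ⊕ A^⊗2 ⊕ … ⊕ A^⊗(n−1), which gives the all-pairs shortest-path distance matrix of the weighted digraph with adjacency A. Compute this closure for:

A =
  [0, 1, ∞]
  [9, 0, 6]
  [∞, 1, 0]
Closure =
  [0, 1, 7]
  [9, 0, 6]
  [10, 1, 0]

This is the Floyd-Warshall all-pairs shortest-path computation. For each intermediate vertex k = 0, 1, …, 2, update dist[i][j] ← min(dist[i][j], dist[i][k] + dist[k][j]). The final matrix gives, for each (i, j), the minimum total weight of any directed path from i to j (possibly empty when i = j).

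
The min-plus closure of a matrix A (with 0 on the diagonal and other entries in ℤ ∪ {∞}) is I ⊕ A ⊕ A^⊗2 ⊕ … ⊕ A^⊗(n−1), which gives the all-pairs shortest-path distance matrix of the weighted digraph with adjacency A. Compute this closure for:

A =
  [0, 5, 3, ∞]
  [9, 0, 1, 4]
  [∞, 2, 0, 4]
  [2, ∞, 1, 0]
Closure =
  [0, 5, 3, 7]
  [6, 0, 1, 4]
  [6, 2, 0, 4]
  [2, 3, 1, 0]

This is the Floyd-Warshall all-pairs shortest-path computation. For each intermediate vertex k = 0, 1, …, 3, update dist[i][j] ← min(dist[i][j], dist[i][k] + dist[k][j]). The final matrix gives, for each (i, j), the minimum total weight of any directed path from i to j (possibly empty when i = j).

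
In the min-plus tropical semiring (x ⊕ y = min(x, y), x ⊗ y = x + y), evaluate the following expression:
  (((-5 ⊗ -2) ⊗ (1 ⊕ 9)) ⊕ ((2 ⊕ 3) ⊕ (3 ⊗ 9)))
(((-5 ⊗ -2) ⊗ (1 ⊕ 9)) ⊕ ((2 ⊕ 3) ⊕ (3 ⊗ 9))) = -6

Expand innermost to outermost. Recall ⊕ takes the minimum of its arguments and ⊗ takes their sum. Working out the expression (((-5 ⊗ -2) ⊗ (1 ⊕ 9)) ⊕ ((2 ⊕ 3) ⊕ (3 ⊗ 9))) gives -6.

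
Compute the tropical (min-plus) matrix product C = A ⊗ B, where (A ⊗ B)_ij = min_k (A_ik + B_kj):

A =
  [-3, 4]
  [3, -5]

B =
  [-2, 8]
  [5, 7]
A ⊗ B =
  [-5, 5]
  [0, 2]

Apply the min-plus product entry-by-entry:
  C[0][0] = min over k of (A[0][0] + B[0][0] = -3 + -2 = -5, A[0][1] + B[1][0] = 4 + 5 = 9) = -5 (attained at k = 0)
  C[0][1] = min over k of (A[0][0] + B[0][1] = -3 + 8 = 5, A[0][1] + B[1][1] = 4 + 7 = 11) = 5 (attained at k = 0)
  C[1][0] = min over k of (A[1][0] + B[0][0] = 3 + -2 = 1, A[1][1] + B[1][0] = -5 + 5 = 0) = 0 (attained at k = 1)
  C[1][1] = min over k of (A[1][0] + B[0][1] = 3 + 8 = 11, A[1][1] + B[1][1] = -5 + 7 = 2) = 2 (attained at k = 1)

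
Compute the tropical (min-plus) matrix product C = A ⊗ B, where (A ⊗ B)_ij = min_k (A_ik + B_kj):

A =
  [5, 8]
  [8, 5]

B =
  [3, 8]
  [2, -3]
A ⊗ B =
  [8, 5]
  [7, 2]

Apply the min-plus product entry-by-entry:
  C[0][0] = min over k of (A[0][0] + B[0][0] = 5 + 3 = 8, A[0][1] + B[1][0] = 8 + 2 = 10) = 8 (attained at k = 0)
  C[0][1] = min over k of (A[0][0] + B[0][1] = 5 + 8 = 13, A[0][1] + B[1][1] = 8 + -3 = 5) = 5 (attained at k = 1)
  C[1][0] = min over k of (A[1][0] + B[0][0] = 8 + 3 = 11, A[1][1] + B[1][0] = 5 + 2 = 7) = 7 (attained at k = 1)
  C[1][1] = min over k of (A[1][0] + B[0][1] = 8 + 8 = 16, A[1][1] + B[1][1] = 5 + -3 = 2) = 2 (attained at k = 1)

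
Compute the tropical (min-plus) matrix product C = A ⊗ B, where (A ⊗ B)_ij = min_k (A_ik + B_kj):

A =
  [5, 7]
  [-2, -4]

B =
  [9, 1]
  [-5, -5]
A ⊗ B =
  [2, 2]
  [-9, -9]

Apply the min-plus product entry-by-entry:
  C[0][0] = min over k of (A[0][0] + B[0][0] = 5 + 9 = 14, A[0][1] + B[1][0] = 7 + -5 = 2) = 2 (attained at k = 1)
  C[0][1] = min over k of (A[0][0] + B[0][1] = 5 + 1 = 6, A[0][1] + B[1][1] = 7 + -5 = 2) = 2 (attained at k = 1)
  C[1][0] = min over k of (A[1][0] + B[0][0] = -2 + 9 = 7, A[1][1] + B[1][0] = -4 + -5 = -9) = -9 (attained at k = 1)
  C[1][1] = min over k of (A[1][0] + B[0][1] = -2 + 1 = -1, A[1][1] + B[1][1] = -4 + -5 = -9) = -9 (attained at k = 1)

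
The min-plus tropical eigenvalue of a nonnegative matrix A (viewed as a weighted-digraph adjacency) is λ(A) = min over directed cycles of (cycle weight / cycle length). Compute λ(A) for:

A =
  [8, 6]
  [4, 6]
λ(A) = 5

Enumerate directed cycles and compute their means (weight / length). Sample:
  cycle 0 → 0: weight = 8, length = 1, mean = 8/1 ≈ 8.000
  cycle 1 → 1: weight = 6, length = 1, mean = 6/1 ≈ 6.000
  cycle 0 → 1 → 0: weight = 10, length = 2, mean = 10/2 ≈ 5.000
  cycle 1 → 0 → 1: weight = 10, length = 2, mean = 10/2 ≈ 5.000
Minimum mean = 5.000, attained e.g. along the cycle 0 → 1 → 0 with weight 10 and length 2. So λ(A) = 10/2 = 5.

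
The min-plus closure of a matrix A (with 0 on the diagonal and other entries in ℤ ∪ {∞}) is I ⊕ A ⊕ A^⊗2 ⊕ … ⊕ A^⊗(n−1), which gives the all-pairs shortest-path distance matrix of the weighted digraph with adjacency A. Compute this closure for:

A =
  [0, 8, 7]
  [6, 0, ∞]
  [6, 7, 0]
Closure =
  [0, 8, 7]
  [6, 0, 13]
  [6, 7, 0]

This is the Floyd-Warshall all-pairs shortest-path computation. For each intermediate vertex k = 0, 1, …, 2, update dist[i][j] ← min(dist[i][j], dist[i][k] + dist[k][j]). The final matrix gives, for each (i, j), the minimum total weight of any directed path from i to j (possibly empty when i = j).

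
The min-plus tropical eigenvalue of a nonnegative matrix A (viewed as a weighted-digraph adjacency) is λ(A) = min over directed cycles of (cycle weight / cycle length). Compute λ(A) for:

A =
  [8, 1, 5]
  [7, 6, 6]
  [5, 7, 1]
λ(A) = 1

Enumerate directed cycles and compute their means (weight / length). Sample:
  cycle 0 → 0: weight = 8, length = 1, mean = 8/1 ≈ 8.000
  cycle 1 → 1: weight = 6, length = 1, mean = 6/1 ≈ 6.000
  cycle 2 → 2: weight = 1, length = 1, mean = 1/1 ≈ 1.000
  cycle 0 → 1 → 0: weight = 8, length = 2, mean = 8/2 ≈ 4.000
  cycle 0 → 2 → 0: weight = 10, length = 2, mean = 10/2 ≈ 5.000
  cycle 1 → 0 → 1: weight = 8, length = 2, mean = 8/2 ≈ 4.000
Minimum mean = 1.000, attained e.g. along the cycle 2 → 2 with weight 1 and length 1. So λ(A) = 1/1 = 1.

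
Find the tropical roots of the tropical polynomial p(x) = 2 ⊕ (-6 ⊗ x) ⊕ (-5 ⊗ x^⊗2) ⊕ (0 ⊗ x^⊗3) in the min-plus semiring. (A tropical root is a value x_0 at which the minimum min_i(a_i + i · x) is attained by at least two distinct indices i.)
Roots: {-5, -1, 8}

Each tropical root is a break point of the lower envelope of the lines y = a_i + i · x (there are 4 lines, with slopes 0, 1, ..., 3). Only the lines that attain the minimum somewhere contribute to roots; other lines are dominated. Here the surviving (envelope) indices are i = 3, i = 2, i = 1, i = 0.
Intersections between consecutive envelope lines give the roots: for adjacent envelope indices i < j the intersection is x = (a_i − a_j) / (j − i). Reading off the sorted break points: {-5, -1, 8}.
Verification: at each break x_0, at least two indices attain the minimum of min_i(a_i + i · x_0).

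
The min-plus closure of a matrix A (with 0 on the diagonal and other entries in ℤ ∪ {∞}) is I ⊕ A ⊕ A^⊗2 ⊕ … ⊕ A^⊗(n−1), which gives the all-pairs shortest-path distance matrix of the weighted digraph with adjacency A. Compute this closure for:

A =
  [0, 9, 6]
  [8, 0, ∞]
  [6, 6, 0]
Closure =
  [0, 9, 6]
  [8, 0, 14]
  [6, 6, 0]

This is the Floyd-Warshall all-pairs shortest-path computation. For each intermediate vertex k = 0, 1, …, 2, update dist[i][j] ← min(dist[i][j], dist[i][k] + dist[k][j]). The final matrix gives, for each (i, j), the minimum total weight of any directed path from i to j (possibly empty when i = j).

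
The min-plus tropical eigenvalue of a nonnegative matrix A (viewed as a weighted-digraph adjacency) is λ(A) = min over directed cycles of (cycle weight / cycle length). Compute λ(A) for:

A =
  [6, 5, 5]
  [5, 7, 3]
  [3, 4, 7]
λ(A) = 7/2

Enumerate directed cycles and compute their means (weight / length). Sample:
  cycle 0 → 0: weight = 6, length = 1, mean = 6/1 ≈ 6.000
  cycle 1 → 1: weight = 7, length = 1, mean = 7/1 ≈ 7.000
  cycle 2 → 2: weight = 7, length = 1, mean = 7/1 ≈ 7.000
  cycle 0 → 1 → 0: weight = 10, length = 2, mean = 10/2 ≈ 5.000
  cycle 0 → 2 → 0: weight = 8, length = 2, mean = 8/2 ≈ 4.000
  cycle 1 → 0 → 1: weight = 10, length = 2, mean = 10/2 ≈ 5.000
Minimum mean = 3.500, attained e.g. along the cycle 1 → 2 → 1 with weight 7 and length 2. So λ(A) = 7/2 = 7/2.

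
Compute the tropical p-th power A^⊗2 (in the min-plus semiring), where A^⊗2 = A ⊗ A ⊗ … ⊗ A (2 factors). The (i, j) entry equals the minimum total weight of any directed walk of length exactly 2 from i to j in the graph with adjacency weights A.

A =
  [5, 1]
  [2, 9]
A^⊗2 =
  [3, 6]
  [7, 3]

Each entry (A^⊗2)_ij equals the minimum over all length-2 walks i = v_0 → v_1 → … → v_2 = j of Σ_t A[v_t][v_{t+1}]. For example, for (i, j) = (0, 1) we minimise over 2 possible intermediate vertex sequences; the minimum is 6, attained along the walk 0 → 0 → 1.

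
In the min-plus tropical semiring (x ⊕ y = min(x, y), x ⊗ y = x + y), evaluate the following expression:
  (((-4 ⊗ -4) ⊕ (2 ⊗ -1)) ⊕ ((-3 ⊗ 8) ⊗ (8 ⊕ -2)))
(((-4 ⊗ -4) ⊕ (2 ⊗ -1)) ⊕ ((-3 ⊗ 8) ⊗ (8 ⊕ -2))) = -8

Expand innermost to outermost. Recall ⊕ takes the minimum of its arguments and ⊗ takes their sum. Working out the expression (((-4 ⊗ -4) ⊕ (2 ⊗ -1)) ⊕ ((-3 ⊗ 8) ⊗ (8 ⊕ -2))) gives -8.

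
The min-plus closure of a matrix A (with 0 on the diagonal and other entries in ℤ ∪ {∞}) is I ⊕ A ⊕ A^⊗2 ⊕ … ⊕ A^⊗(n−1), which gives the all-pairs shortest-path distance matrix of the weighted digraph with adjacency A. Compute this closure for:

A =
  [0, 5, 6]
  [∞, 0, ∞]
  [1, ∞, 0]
Closure =
  [0, 5, 6]
  [∞, 0, ∞]
  [1, 6, 0]

This is the Floyd-Warshall all-pairs shortest-path computation. For each intermediate vertex k = 0, 1, …, 2, update dist[i][j] ← min(dist[i][j], dist[i][k] + dist[k][j]). The final matrix gives, for each (i, j), the minimum total weight of any directed path from i to j (possibly empty when i = j).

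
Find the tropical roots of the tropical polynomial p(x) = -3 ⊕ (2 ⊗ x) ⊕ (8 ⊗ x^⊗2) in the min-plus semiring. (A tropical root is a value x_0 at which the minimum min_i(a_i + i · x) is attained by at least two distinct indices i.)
Roots: {-6, -5}

Each tropical root is a break point of the lower envelope of the lines y = a_i + i · x (there are 3 lines, with slopes 0, 1, ..., 2). Only the lines that attain the minimum somewhere contribute to roots; other lines are dominated. Here the surviving (envelope) indices are i = 2, i = 1, i = 0.
Intersections between consecutive envelope lines give the roots: for adjacent envelope indices i < j the intersection is x = (a_i − a_j) / (j − i). Reading off the sorted break points: {-6, -5}.
Verification: at each break x_0, at least two indices attain the minimum of min_i(a_i + i · x_0).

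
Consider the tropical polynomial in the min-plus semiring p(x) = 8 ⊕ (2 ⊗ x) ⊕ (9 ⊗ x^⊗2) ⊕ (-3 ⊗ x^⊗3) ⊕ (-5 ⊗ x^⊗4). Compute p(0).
p(0) = -5

A tropical monomial a ⊗ x^⊗i evaluates to a + i · x. Evaluating each term at x = 0:
  Term 0 contributes 8 + 0 · 0 = 8
  Term 1 contributes 2 + 1 · 0 = 2
  Term 2 contributes 9 + 2 · 0 = 9
  Term 3 contributes -3 + 3 · 0 = -3
  Term 4 contributes -5 + 4 · 0 = -5
p(0) = ⊕ of these = min[8, 2, 9, -3, -5] = -5.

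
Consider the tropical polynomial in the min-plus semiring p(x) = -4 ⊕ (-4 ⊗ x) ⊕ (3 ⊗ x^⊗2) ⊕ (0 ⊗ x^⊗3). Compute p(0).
p(0) = -4

A tropical monomial a ⊗ x^⊗i evaluates to a + i · x. Evaluating each term at x = 0:
  Term 0 contributes -4 + 0 · 0 = -4
  Term 1 contributes -4 + 1 · 0 = -4
  Term 2 contributes 3 + 2 · 0 = 3
  Term 3 contributes 0 + 3 · 0 = 0
p(0) = ⊕ of these = min[-4, -4, 3, 0] = -4.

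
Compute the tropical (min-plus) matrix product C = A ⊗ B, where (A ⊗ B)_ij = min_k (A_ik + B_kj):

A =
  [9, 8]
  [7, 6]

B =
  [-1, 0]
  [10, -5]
A ⊗ B =
  [8, 3]
  [6, 1]

Apply the min-plus product entry-by-entry:
  C[0][0] = min over k of (A[0][0] + B[0][0] = 9 + -1 = 8, A[0][1] + B[1][0] = 8 + 10 = 18) = 8 (attained at k = 0)
  C[0][1] = min over k of (A[0][0] + B[0][1] = 9 + 0 = 9, A[0][1] + B[1][1] = 8 + -5 = 3) = 3 (attained at k = 1)
  C[1][0] = min over k of (A[1][0] + B[0][0] = 7 + -1 = 6, A[1][1] + B[1][0] = 6 + 10 = 16) = 6 (attained at k = 0)
  C[1][1] = min over k of (A[1][0] + B[0][1] = 7 + 0 = 7, A[1][1] + B[1][1] = 6 + -5 = 1) = 1 (attained at k = 1)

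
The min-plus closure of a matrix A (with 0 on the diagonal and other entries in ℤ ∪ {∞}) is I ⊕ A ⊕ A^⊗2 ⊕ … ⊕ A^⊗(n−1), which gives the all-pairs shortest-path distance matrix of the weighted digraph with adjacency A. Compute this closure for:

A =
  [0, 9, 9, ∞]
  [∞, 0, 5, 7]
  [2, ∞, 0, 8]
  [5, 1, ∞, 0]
Closure =
  [0, 9, 9, 16]
  [7, 0, 5, 7]
  [2, 9, 0, 8]
  [5, 1, 6, 0]

This is the Floyd-Warshall all-pairs shortest-path computation. For each intermediate vertex k = 0, 1, …, 3, update dist[i][j] ← min(dist[i][j], dist[i][k] + dist[k][j]). The final matrix gives, for each (i, j), the minimum total weight of any directed path from i to j (possibly empty when i = j).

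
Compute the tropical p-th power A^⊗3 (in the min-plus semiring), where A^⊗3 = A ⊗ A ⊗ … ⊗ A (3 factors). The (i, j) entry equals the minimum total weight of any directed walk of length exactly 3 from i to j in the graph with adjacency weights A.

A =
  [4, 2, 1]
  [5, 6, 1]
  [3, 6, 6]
A^⊗3 =
  [6, 6, 5]
  [8, 6, 5]
  [7, 9, 6]

Each entry (A^⊗3)_ij equals the minimum over all length-3 walks i = v_0 → v_1 → … → v_3 = j of Σ_t A[v_t][v_{t+1}]. For example, for (i, j) = (0, 2) we minimise over 9 possible intermediate vertex sequences; the minimum is 5, attained along the walk 0 → 2 → 0 → 2.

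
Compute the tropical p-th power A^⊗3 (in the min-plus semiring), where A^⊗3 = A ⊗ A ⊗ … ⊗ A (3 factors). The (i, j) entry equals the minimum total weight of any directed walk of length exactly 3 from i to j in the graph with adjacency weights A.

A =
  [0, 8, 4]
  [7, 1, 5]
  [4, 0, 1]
A^⊗3 =
  [0, 4, 4]
  [7, 3, 7]
  [4, 2, 3]

Each entry (A^⊗3)_ij equals the minimum over all length-3 walks i = v_0 → v_1 → … → v_3 = j of Σ_t A[v_t][v_{t+1}]. For example, for (i, j) = (0, 2) we minimise over 9 possible intermediate vertex sequences; the minimum is 4, attained along the walk 0 → 0 → 0 → 2.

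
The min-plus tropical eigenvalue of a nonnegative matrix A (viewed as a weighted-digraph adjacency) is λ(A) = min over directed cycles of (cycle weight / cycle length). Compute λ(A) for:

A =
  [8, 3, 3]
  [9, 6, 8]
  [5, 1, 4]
λ(A) = 4

Enumerate directed cycles and compute their means (weight / length). Sample:
  cycle 0 → 0: weight = 8, length = 1, mean = 8/1 ≈ 8.000
  cycle 1 → 1: weight = 6, length = 1, mean = 6/1 ≈ 6.000
  cycle 2 → 2: weight = 4, length = 1, mean = 4/1 ≈ 4.000
  cycle 0 → 1 → 0: weight = 12, length = 2, mean = 12/2 ≈ 6.000
  cycle 0 → 2 → 0: weight = 8, length = 2, mean = 8/2 ≈ 4.000
  cycle 1 → 0 → 1: weight = 12, length = 2, mean = 12/2 ≈ 6.000
Minimum mean = 4.000, attained e.g. along the cycle 2 → 2 with weight 4 and length 1. So λ(A) = 4/1 = 4.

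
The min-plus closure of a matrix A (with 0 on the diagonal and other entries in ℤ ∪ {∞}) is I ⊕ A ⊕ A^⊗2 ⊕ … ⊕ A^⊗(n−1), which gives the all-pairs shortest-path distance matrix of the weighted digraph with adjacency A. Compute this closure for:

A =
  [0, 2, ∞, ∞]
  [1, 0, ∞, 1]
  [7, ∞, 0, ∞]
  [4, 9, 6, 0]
Closure =
  [0, 2, 9, 3]
  [1, 0, 7, 1]
  [7, 9, 0, 10]
  [4, 6, 6, 0]

This is the Floyd-Warshall all-pairs shortest-path computation. For each intermediate vertex k = 0, 1, …, 3, update dist[i][j] ← min(dist[i][j], dist[i][k] + dist[k][j]). The final matrix gives, for each (i, j), the minimum total weight of any directed path from i to j (possibly empty when i = j).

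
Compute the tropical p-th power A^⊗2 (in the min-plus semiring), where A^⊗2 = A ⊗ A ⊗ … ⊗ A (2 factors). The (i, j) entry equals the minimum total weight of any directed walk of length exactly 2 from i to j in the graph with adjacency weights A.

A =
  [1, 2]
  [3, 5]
A^⊗2 =
  [2, 3]
  [4, 5]

Each entry (A^⊗2)_ij equals the minimum over all length-2 walks i = v_0 → v_1 → … → v_2 = j of Σ_t A[v_t][v_{t+1}]. For example, for (i, j) = (0, 1) we minimise over 2 possible intermediate vertex sequences; the minimum is 3, attained along the walk 0 → 0 → 1.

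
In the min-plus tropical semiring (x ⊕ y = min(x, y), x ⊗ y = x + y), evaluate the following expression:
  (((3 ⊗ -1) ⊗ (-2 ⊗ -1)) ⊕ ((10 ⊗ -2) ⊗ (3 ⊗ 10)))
(((3 ⊗ -1) ⊗ (-2 ⊗ -1)) ⊕ ((10 ⊗ -2) ⊗ (3 ⊗ 10))) = -1

Expand innermost to outermost. Recall ⊕ takes the minimum of its arguments and ⊗ takes their sum. Working out the expression (((3 ⊗ -1) ⊗ (-2 ⊗ -1)) ⊕ ((10 ⊗ -2) ⊗ (3 ⊗ 10))) gives -1.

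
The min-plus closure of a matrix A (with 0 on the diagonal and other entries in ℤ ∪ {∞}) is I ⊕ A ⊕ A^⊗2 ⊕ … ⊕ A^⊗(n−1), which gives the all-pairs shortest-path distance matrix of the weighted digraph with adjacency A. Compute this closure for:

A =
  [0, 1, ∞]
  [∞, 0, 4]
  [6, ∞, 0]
Closure =
  [0, 1, 5]
  [10, 0, 4]
  [6, 7, 0]

This is the Floyd-Warshall all-pairs shortest-path computation. For each intermediate vertex k = 0, 1, …, 2, update dist[i][j] ← min(dist[i][j], dist[i][k] + dist[k][j]). The final matrix gives, for each (i, j), the minimum total weight of any directed path from i to j (possibly empty when i = j).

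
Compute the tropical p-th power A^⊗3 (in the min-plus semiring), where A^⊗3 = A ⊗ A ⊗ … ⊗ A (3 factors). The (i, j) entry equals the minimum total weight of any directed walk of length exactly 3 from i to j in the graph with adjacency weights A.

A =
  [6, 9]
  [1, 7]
A^⊗3 =
  [16, 19]
  [11, 16]

Each entry (A^⊗3)_ij equals the minimum over all length-3 walks i = v_0 → v_1 → … → v_3 = j of Σ_t A[v_t][v_{t+1}]. For example, for (i, j) = (0, 1) we minimise over 4 possible intermediate vertex sequences; the minimum is 19, attained along the walk 0 → 1 → 0 → 1.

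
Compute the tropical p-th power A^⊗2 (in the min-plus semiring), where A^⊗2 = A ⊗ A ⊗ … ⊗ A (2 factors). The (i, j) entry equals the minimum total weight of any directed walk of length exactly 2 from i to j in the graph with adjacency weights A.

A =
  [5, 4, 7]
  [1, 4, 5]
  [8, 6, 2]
A^⊗2 =
  [5, 8, 9]
  [5, 5, 7]
  [7, 8, 4]

Each entry (A^⊗2)_ij equals the minimum over all length-2 walks i = v_0 → v_1 → … → v_2 = j of Σ_t A[v_t][v_{t+1}]. For example, for (i, j) = (0, 2) we minimise over 3 possible intermediate vertex sequences; the minimum is 9, attained along the walk 0 → 1 → 2.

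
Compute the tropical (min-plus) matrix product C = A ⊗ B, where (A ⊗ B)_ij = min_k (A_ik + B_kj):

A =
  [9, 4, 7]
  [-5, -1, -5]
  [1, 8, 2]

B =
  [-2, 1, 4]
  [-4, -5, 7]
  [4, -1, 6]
A ⊗ B =
  [0, -1, 11]
  [-7, -6, -1]
  [-1, 1, 5]

Apply the min-plus product entry-by-entry:
  C[0][0] = min over k of (A[0][0] + B[0][0] = 9 + -2 = 7, A[0][1] + B[1][0] = 4 + -4 = 0, A[0][2] + B[2][0] = 7 + 4 = 11) = 0 (attained at k = 1)
  C[0][1] = min over k of (A[0][0] + B[0][1] = 9 + 1 = 10, A[0][1] + B[1][1] = 4 + -5 = -1, A[0][2] + B[2][1] = 7 + -1 = 6) = -1 (attained at k = 1)
  C[0][2] = min over k of (A[0][0] + B[0][2] = 9 + 4 = 13, A[0][1] + B[1][2] = 4 + 7 = 11, A[0][2] + B[2][2] = 7 + 6 = 13) = 11 (attained at k = 1)
  C[1][0] = min over k of (A[1][0] + B[0][0] = -5 + -2 = -7, A[1][1] + B[1][0] = -1 + -4 = -5, A[1][2] + B[2][0] = -5 + 4 = -1) = -7 (attained at k = 0)
  C[1][1] = min over k of (A[1][0] + B[0][1] = -5 + 1 = -4, A[1][1] + B[1][1] = -1 + -5 = -6, A[1][2] + B[2][1] = -5 + -1 = -6) = -6 (attained at k = 1)
  C[1][2] = min over k of (A[1][0] + B[0][2] = -5 + 4 = -1, A[1][1] + B[1][2] = -1 + 7 = 6, A[1][2] + B[2][2] = -5 + 6 = 1) = -1 (attained at k = 0)
  C[2][0] = min over k of (A[2][0] + B[0][0] = 1 + -2 = -1, A[2][1] + B[1][0] = 8 + -4 = 4, A[2][2] + B[2][0] = 2 + 4 = 6) = -1 (attained at k = 0)
  C[2][1] = min over k of (A[2][0] + B[0][1] = 1 + 1 = 2, A[2][1] + B[1][1] = 8 + -5 = 3, A[2][2] + B[2][1] = 2 + -1 = 1) = 1 (attained at k = 2)
  C[2][2] = min over k of (A[2][0] + B[0][2] = 1 + 4 = 5, A[2][1] + B[1][2] = 8 + 7 = 15, A[2][2] + B[2][2] = 2 + 6 = 8) = 5 (attained at k = 0)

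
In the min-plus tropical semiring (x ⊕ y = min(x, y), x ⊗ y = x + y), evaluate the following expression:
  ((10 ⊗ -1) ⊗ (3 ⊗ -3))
((10 ⊗ -1) ⊗ (3 ⊗ -3)) = 9

Expand innermost to outermost. Recall ⊕ takes the minimum of its arguments and ⊗ takes their sum. Working out the expression ((10 ⊗ -1) ⊗ (3 ⊗ -3)) gives 9.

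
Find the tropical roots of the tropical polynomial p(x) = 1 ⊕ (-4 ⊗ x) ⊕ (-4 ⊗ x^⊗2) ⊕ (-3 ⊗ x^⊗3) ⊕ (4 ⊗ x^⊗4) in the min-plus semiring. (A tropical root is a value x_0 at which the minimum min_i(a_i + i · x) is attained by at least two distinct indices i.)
Roots: {-7, -1, 0, 5}

Each tropical root is a break point of the lower envelope of the lines y = a_i + i · x (there are 5 lines, with slopes 0, 1, ..., 4). Only the lines that attain the minimum somewhere contribute to roots; other lines are dominated. Here the surviving (envelope) indices are i = 4, i = 3, i = 2, i = 1, i = 0.
Intersections between consecutive envelope lines give the roots: for adjacent envelope indices i < j the intersection is x = (a_i − a_j) / (j − i). Reading off the sorted break points: {-7, -1, 0, 5}.
Verification: at each break x_0, at least two indices attain the minimum of min_i(a_i + i · x_0).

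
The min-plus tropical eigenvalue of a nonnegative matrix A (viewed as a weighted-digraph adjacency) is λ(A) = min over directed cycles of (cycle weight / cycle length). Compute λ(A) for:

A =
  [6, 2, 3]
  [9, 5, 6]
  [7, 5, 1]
λ(A) = 1

Enumerate directed cycles and compute their means (weight / length). Sample:
  cycle 0 → 0: weight = 6, length = 1, mean = 6/1 ≈ 6.000
  cycle 1 → 1: weight = 5, length = 1, mean = 5/1 ≈ 5.000
  cycle 2 → 2: weight = 1, length = 1, mean = 1/1 ≈ 1.000
  cycle 0 → 1 → 0: weight = 11, length = 2, mean = 11/2 ≈ 5.500
  cycle 0 → 2 → 0: weight = 10, length = 2, mean = 10/2 ≈ 5.000
  cycle 1 → 0 → 1: weight = 11, length = 2, mean = 11/2 ≈ 5.500
Minimum mean = 1.000, attained e.g. along the cycle 2 → 2 with weight 1 and length 1. So λ(A) = 1/1 = 1.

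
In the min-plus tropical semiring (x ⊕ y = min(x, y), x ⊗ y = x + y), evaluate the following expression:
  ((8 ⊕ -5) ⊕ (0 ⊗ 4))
((8 ⊕ -5) ⊕ (0 ⊗ 4)) = -5

Expand innermost to outermost. Recall ⊕ takes the minimum of its arguments and ⊗ takes their sum. Working out the expression ((8 ⊕ -5) ⊕ (0 ⊗ 4)) gives -5.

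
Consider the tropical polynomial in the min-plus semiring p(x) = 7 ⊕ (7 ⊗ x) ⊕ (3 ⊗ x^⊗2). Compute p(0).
p(0) = 3

A tropical monomial a ⊗ x^⊗i evaluates to a + i · x. Evaluating each term at x = 0:
  Term 0 contributes 7 + 0 · 0 = 7
  Term 1 contributes 7 + 1 · 0 = 7
  Term 2 contributes 3 + 2 · 0 = 3
p(0) = ⊕ of these = min[7, 7, 3] = 3.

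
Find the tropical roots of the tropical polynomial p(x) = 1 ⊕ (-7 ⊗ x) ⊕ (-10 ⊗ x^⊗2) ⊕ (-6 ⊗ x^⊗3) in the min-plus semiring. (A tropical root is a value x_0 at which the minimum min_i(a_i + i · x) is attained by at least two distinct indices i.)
Roots: {-4, 3, 8}

Each tropical root is a break point of the lower envelope of the lines y = a_i + i · x (there are 4 lines, with slopes 0, 1, ..., 3). Only the lines that attain the minimum somewhere contribute to roots; other lines are dominated. Here the surviving (envelope) indices are i = 3, i = 2, i = 1, i = 0.
Intersections between consecutive envelope lines give the roots: for adjacent envelope indices i < j the intersection is x = (a_i − a_j) / (j − i). Reading off the sorted break points: {-4, 3, 8}.
Verification: at each break x_0, at least two indices attain the minimum of min_i(a_i + i · x_0).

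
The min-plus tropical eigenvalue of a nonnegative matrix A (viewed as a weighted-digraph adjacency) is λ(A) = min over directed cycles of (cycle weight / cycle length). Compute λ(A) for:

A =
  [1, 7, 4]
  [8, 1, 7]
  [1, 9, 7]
λ(A) = 1

Enumerate directed cycles and compute their means (weight / length). Sample:
  cycle 0 → 0: weight = 1, length = 1, mean = 1/1 ≈ 1.000
  cycle 1 → 1: weight = 1, length = 1, mean = 1/1 ≈ 1.000
  cycle 2 → 2: weight = 7, length = 1, mean = 7/1 ≈ 7.000
  cycle 0 → 1 → 0: weight = 15, length = 2, mean = 15/2 ≈ 7.500
  cycle 0 → 2 → 0: weight = 5, length = 2, mean = 5/2 ≈ 2.500
  cycle 1 → 0 → 1: weight = 15, length = 2, mean = 15/2 ≈ 7.500
Minimum mean = 1.000, attained e.g. along the cycle 0 → 0 with weight 1 and length 1. So λ(A) = 1/1 = 1.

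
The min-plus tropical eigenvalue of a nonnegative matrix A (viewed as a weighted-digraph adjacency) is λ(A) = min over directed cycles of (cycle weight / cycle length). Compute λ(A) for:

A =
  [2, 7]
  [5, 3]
λ(A) = 2

Enumerate directed cycles and compute their means (weight / length). Sample:
  cycle 0 → 0: weight = 2, length = 1, mean = 2/1 ≈ 2.000
  cycle 1 → 1: weight = 3, length = 1, mean = 3/1 ≈ 3.000
  cycle 0 → 1 → 0: weight = 12, length = 2, mean = 12/2 ≈ 6.000
  cycle 1 → 0 → 1: weight = 12, length = 2, mean = 12/2 ≈ 6.000
Minimum mean = 2.000, attained e.g. along the cycle 0 → 0 with weight 2 and length 1. So λ(A) = 2/1 = 2.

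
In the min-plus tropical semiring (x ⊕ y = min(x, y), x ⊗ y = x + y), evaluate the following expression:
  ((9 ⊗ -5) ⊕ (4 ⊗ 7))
((9 ⊗ -5) ⊕ (4 ⊗ 7)) = 4

Expand innermost to outermost. Recall ⊕ takes the minimum of its arguments and ⊗ takes their sum. Working out the expression ((9 ⊗ -5) ⊕ (4 ⊗ 7)) gives 4.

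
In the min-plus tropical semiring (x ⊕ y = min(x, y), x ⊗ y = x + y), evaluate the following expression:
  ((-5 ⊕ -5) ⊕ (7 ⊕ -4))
((-5 ⊕ -5) ⊕ (7 ⊕ -4)) = -5

Expand innermost to outermost. Recall ⊕ takes the minimum of its arguments and ⊗ takes their sum. Working out the expression ((-5 ⊕ -5) ⊕ (7 ⊕ -4)) gives -5.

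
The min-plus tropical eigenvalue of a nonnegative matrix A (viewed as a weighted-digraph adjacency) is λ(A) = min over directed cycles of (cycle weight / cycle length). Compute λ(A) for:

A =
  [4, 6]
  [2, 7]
λ(A) = 4

Enumerate directed cycles and compute their means (weight / length). Sample:
  cycle 0 → 0: weight = 4, length = 1, mean = 4/1 ≈ 4.000
  cycle 1 → 1: weight = 7, length = 1, mean = 7/1 ≈ 7.000
  cycle 0 → 1 → 0: weight = 8, length = 2, mean = 8/2 ≈ 4.000
  cycle 1 → 0 → 1: weight = 8, length = 2, mean = 8/2 ≈ 4.000
Minimum mean = 4.000, attained e.g. along the cycle 0 → 0 with weight 4 and length 1. So λ(A) = 4/1 = 4.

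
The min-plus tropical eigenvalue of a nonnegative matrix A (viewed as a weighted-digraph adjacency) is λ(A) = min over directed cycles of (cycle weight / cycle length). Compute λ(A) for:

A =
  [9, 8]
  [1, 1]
λ(A) = 1

Enumerate directed cycles and compute their means (weight / length). Sample:
  cycle 0 → 0: weight = 9, length = 1, mean = 9/1 ≈ 9.000
  cycle 1 → 1: weight = 1, length = 1, mean = 1/1 ≈ 1.000
  cycle 0 → 1 → 0: weight = 9, length = 2, mean = 9/2 ≈ 4.500
  cycle 1 → 0 → 1: weight = 9, length = 2, mean = 9/2 ≈ 4.500
Minimum mean = 1.000, attained e.g. along the cycle 1 → 1 with weight 1 and length 1. So λ(A) = 1/1 = 1.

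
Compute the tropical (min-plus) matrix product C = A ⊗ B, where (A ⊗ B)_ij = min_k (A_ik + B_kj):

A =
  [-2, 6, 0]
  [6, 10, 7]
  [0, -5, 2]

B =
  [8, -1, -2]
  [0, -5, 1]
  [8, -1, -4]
A ⊗ B =
  [6, -3, -4]
  [10, 5, 3]
  [-5, -10, -4]

Apply the min-plus product entry-by-entry:
  C[0][0] = min over k of (A[0][0] + B[0][0] = -2 + 8 = 6, A[0][1] + B[1][0] = 6 + 0 = 6, A[0][2] + B[2][0] = 0 + 8 = 8) = 6 (attained at k = 0)
  C[0][1] = min over k of (A[0][0] + B[0][1] = -2 + -1 = -3, A[0][1] + B[1][1] = 6 + -5 = 1, A[0][2] + B[2][1] = 0 + -1 = -1) = -3 (attained at k = 0)
  C[0][2] = min over k of (A[0][0] + B[0][2] = -2 + -2 = -4, A[0][1] + B[1][2] = 6 + 1 = 7, A[0][2] + B[2][2] = 0 + -4 = -4) = -4 (attained at k = 0)
  C[1][0] = min over k of (A[1][0] + B[0][0] = 6 + 8 = 14, A[1][1] + B[1][0] = 10 + 0 = 10, A[1][2] + B[2][0] = 7 + 8 = 15) = 10 (attained at k = 1)
  C[1][1] = min over k of (A[1][0] + B[0][1] = 6 + -1 = 5, A[1][1] + B[1][1] = 10 + -5 = 5, A[1][2] + B[2][1] = 7 + -1 = 6) = 5 (attained at k = 0)
  C[1][2] = min over k of (A[1][0] + B[0][2] = 6 + -2 = 4, A[1][1] + B[1][2] = 10 + 1 = 11, A[1][2] + B[2][2] = 7 + -4 = 3) = 3 (attained at k = 2)
  C[2][0] = min over k of (A[2][0] + B[0][0] = 0 + 8 = 8, A[2][1] + B[1][0] = -5 + 0 = -5, A[2][2] + B[2][0] = 2 + 8 = 10) = -5 (attained at k = 1)
  C[2][1] = min over k of (A[2][0] + B[0][1] = 0 + -1 = -1, A[2][1] + B[1][1] = -5 + -5 = -10, A[2][2] + B[2][1] = 2 + -1 = 1) = -10 (attained at k = 1)
  C[2][2] = min over k of (A[2][0] + B[0][2] = 0 + -2 = -2, A[2][1] + B[1][2] = -5 + 1 = -4, A[2][2] + B[2][2] = 2 + -4 = -2) = -4 (attained at k = 1)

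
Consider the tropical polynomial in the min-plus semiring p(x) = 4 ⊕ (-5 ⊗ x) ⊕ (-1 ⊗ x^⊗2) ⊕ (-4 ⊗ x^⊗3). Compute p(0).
p(0) = -5

A tropical monomial a ⊗ x^⊗i evaluates to a + i · x. Evaluating each term at x = 0:
  Term 0 contributes 4 + 0 · 0 = 4
  Term 1 contributes -5 + 1 · 0 = -5
  Term 2 contributes -1 + 2 · 0 = -1
  Term 3 contributes -4 + 3 · 0 = -4
p(0) = ⊕ of these = min[4, -5, -1, -4] = -5.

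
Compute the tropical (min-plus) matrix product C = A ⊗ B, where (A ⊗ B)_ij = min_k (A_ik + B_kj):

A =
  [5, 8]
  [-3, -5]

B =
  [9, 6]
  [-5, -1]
A ⊗ B =
  [3, 7]
  [-10, -6]

Apply the min-plus product entry-by-entry:
  C[0][0] = min over k of (A[0][0] + B[0][0] = 5 + 9 = 14, A[0][1] + B[1][0] = 8 + -5 = 3) = 3 (attained at k = 1)
  C[0][1] = min over k of (A[0][0] + B[0][1] = 5 + 6 = 11, A[0][1] + B[1][1] = 8 + -1 = 7) = 7 (attained at k = 1)
  C[1][0] = min over k of (A[1][0] + B[0][0] = -3 + 9 = 6, A[1][1] + B[1][0] = -5 + -5 = -10) = -10 (attained at k = 1)
  C[1][1] = min over k of (A[1][0] + B[0][1] = -3 + 6 = 3, A[1][1] + B[1][1] = -5 + -1 = -6) = -6 (attained at k = 1)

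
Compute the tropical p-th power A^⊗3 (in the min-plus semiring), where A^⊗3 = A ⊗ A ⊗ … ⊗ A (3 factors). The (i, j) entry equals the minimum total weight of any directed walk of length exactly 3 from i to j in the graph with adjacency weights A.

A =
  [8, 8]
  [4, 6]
A^⊗3 =
  [18, 20]
  [16, 18]

Each entry (A^⊗3)_ij equals the minimum over all length-3 walks i = v_0 → v_1 → … → v_3 = j of Σ_t A[v_t][v_{t+1}]. For example, for (i, j) = (0, 1) we minimise over 4 possible intermediate vertex sequences; the minimum is 20, attained along the walk 0 → 1 → 0 → 1.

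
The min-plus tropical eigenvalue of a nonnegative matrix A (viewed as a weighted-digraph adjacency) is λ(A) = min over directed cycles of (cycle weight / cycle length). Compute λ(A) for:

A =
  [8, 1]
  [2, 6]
λ(A) = 3/2

Enumerate directed cycles and compute their means (weight / length). Sample:
  cycle 0 → 0: weight = 8, length = 1, mean = 8/1 ≈ 8.000
  cycle 1 → 1: weight = 6, length = 1, mean = 6/1 ≈ 6.000
  cycle 0 → 1 → 0: weight = 3, length = 2, mean = 3/2 ≈ 1.500
  cycle 1 → 0 → 1: weight = 3, length = 2, mean = 3/2 ≈ 1.500
Minimum mean = 1.500, attained e.g. along the cycle 0 → 1 → 0 with weight 3 and length 2. So λ(A) = 3/2 = 3/2.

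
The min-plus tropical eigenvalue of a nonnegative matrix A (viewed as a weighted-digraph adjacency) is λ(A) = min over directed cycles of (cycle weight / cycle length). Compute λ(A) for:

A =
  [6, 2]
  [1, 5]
λ(A) = 3/2

Enumerate directed cycles and compute their means (weight / length). Sample:
  cycle 0 → 0: weight = 6, length = 1, mean = 6/1 ≈ 6.000
  cycle 1 → 1: weight = 5, length = 1, mean = 5/1 ≈ 5.000
  cycle 0 → 1 → 0: weight = 3, length = 2, mean = 3/2 ≈ 1.500
  cycle 1 → 0 → 1: weight = 3, length = 2, mean = 3/2 ≈ 1.500
Minimum mean = 1.500, attained e.g. along the cycle 0 → 1 → 0 with weight 3 and length 2. So λ(A) = 3/2 = 3/2.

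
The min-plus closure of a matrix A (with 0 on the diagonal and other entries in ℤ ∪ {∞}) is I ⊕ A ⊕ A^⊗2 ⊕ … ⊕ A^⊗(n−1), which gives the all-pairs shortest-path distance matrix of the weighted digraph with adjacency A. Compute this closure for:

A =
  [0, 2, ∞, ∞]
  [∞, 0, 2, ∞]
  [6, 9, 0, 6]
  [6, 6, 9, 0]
Closure =
  [0, 2, 4, 10]
  [8, 0, 2, 8]
  [6, 8, 0, 6]
  [6, 6, 8, 0]

This is the Floyd-Warshall all-pairs shortest-path computation. For each intermediate vertex k = 0, 1, …, 3, update dist[i][j] ← min(dist[i][j], dist[i][k] + dist[k][j]). The final matrix gives, for each (i, j), the minimum total weight of any directed path from i to j (possibly empty when i = j).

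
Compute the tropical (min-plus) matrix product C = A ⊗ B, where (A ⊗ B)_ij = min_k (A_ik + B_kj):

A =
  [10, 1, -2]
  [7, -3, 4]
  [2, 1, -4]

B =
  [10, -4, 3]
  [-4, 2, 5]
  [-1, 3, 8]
A ⊗ B =
  [-3, 1, 6]
  [-7, -1, 2]
  [-5, -2, 4]

Apply the min-plus product entry-by-entry:
  C[0][0] = min over k of (A[0][0] + B[0][0] = 10 + 10 = 20, A[0][1] + B[1][0] = 1 + -4 = -3, A[0][2] + B[2][0] = -2 + -1 = -3) = -3 (attained at k = 1)
  C[0][1] = min over k of (A[0][0] + B[0][1] = 10 + -4 = 6, A[0][1] + B[1][1] = 1 + 2 = 3, A[0][2] + B[2][1] = -2 + 3 = 1) = 1 (attained at k = 2)
  C[0][2] = min over k of (A[0][0] + B[0][2] = 10 + 3 = 13, A[0][1] + B[1][2] = 1 + 5 = 6, A[0][2] + B[2][2] = -2 + 8 = 6) = 6 (attained at k = 1)
  C[1][0] = min over k of (A[1][0] + B[0][0] = 7 + 10 = 17, A[1][1] + B[1][0] = -3 + -4 = -7, A[1][2] + B[2][0] = 4 + -1 = 3) = -7 (attained at k = 1)
  C[1][1] = min over k of (A[1][0] + B[0][1] = 7 + -4 = 3, A[1][1] + B[1][1] = -3 + 2 = -1, A[1][2] + B[2][1] = 4 + 3 = 7) = -1 (attained at k = 1)
  C[1][2] = min over k of (A[1][0] + B[0][2] = 7 + 3 = 10, A[1][1] + B[1][2] = -3 + 5 = 2, A[1][2] + B[2][2] = 4 + 8 = 12) = 2 (attained at k = 1)
  C[2][0] = min over k of (A[2][0] + B[0][0] = 2 + 10 = 12, A[2][1] + B[1][0] = 1 + -4 = -3, A[2][2] + B[2][0] = -4 + -1 = -5) = -5 (attained at k = 2)
  C[2][1] = min over k of (A[2][0] + B[0][1] = 2 + -4 = -2, A[2][1] + B[1][1] = 1 + 2 = 3, A[2][2] + B[2][1] = -4 + 3 = -1) = -2 (attained at k = 0)
  C[2][2] = min over k of (A[2][0] + B[0][2] = 2 + 3 = 5, A[2][1] + B[1][2] = 1 + 5 = 6, A[2][2] + B[2][2] = -4 + 8 = 4) = 4 (attained at k = 2)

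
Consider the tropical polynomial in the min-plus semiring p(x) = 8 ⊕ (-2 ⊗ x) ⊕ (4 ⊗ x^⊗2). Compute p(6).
p(6) = 4

A tropical monomial a ⊗ x^⊗i evaluates to a + i · x. Evaluating each term at x = 6:
  Term 0 contributes 8 + 0 · 6 = 8
  Term 1 contributes -2 + 1 · 6 = 4
  Term 2 contributes 4 + 2 · 6 = 16
p(6) = ⊕ of these = min[8, 4, 16] = 4.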